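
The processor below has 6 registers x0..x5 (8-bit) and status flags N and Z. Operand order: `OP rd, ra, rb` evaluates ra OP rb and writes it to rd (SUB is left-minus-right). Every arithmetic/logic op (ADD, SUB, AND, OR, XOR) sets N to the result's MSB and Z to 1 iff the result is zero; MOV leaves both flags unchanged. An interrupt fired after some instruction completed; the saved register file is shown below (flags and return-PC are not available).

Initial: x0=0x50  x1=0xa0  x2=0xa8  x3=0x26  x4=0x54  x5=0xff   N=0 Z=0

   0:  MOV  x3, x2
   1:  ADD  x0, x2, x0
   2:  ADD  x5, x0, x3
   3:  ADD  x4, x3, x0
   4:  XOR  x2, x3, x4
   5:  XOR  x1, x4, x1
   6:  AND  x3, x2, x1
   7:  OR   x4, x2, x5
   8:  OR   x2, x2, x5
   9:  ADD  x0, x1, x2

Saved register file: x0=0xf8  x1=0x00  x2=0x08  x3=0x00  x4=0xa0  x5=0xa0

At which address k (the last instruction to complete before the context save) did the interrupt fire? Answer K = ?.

after  0: x0=0x50 x1=0xa0 x2=0xa8 x3=0xa8 x4=0x54 x5=0xff  N=0 Z=0
after  1: x0=0xf8 x1=0xa0 x2=0xa8 x3=0xa8 x4=0x54 x5=0xff  N=1 Z=0
after  2: x0=0xf8 x1=0xa0 x2=0xa8 x3=0xa8 x4=0x54 x5=0xa0  N=1 Z=0
after  3: x0=0xf8 x1=0xa0 x2=0xa8 x3=0xa8 x4=0xa0 x5=0xa0  N=1 Z=0
after  4: x0=0xf8 x1=0xa0 x2=0x08 x3=0xa8 x4=0xa0 x5=0xa0  N=0 Z=0
after  5: x0=0xf8 x1=0x00 x2=0x08 x3=0xa8 x4=0xa0 x5=0xa0  N=0 Z=1
after  6: x0=0xf8 x1=0x00 x2=0x08 x3=0x00 x4=0xa0 x5=0xa0  N=0 Z=1
-- IRQ taken; context saved, return-PC = 7 --

K = 6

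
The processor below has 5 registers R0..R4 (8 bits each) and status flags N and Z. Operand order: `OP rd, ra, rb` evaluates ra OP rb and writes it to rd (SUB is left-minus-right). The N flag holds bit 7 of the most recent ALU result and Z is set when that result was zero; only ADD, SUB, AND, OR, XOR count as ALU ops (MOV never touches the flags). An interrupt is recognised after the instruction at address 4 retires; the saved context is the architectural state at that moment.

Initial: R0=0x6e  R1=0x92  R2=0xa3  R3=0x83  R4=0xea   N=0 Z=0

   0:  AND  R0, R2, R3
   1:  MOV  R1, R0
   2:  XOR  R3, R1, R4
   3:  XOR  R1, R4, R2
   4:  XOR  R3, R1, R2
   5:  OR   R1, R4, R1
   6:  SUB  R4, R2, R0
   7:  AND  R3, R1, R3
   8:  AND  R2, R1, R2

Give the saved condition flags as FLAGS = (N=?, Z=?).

FLAGS = (N=1, Z=0)

after  0: R0=0x83 R1=0x92 R2=0xa3 R3=0x83 R4=0xea  N=1 Z=0
after  1: R0=0x83 R1=0x83 R2=0xa3 R3=0x83 R4=0xea  N=1 Z=0
after  2: R0=0x83 R1=0x83 R2=0xa3 R3=0x69 R4=0xea  N=0 Z=0
after  3: R0=0x83 R1=0x49 R2=0xa3 R3=0x69 R4=0xea  N=0 Z=0
after  4: R0=0x83 R1=0x49 R2=0xa3 R3=0xea R4=0xea  N=1 Z=0
-- IRQ taken; context saved, return-PC = 5 --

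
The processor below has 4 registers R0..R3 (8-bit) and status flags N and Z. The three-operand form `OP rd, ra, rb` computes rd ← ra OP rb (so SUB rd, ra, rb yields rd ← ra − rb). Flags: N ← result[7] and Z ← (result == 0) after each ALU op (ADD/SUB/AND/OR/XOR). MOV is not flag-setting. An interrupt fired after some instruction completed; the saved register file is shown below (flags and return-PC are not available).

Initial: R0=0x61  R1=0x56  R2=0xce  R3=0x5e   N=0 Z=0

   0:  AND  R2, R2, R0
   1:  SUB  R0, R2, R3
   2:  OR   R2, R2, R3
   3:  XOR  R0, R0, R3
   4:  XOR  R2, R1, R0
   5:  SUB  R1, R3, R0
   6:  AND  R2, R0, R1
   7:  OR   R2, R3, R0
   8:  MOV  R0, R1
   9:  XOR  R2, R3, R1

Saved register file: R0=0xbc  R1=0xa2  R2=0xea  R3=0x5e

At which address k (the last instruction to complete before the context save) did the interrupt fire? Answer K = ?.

after  0: R0=0x61 R1=0x56 R2=0x40 R3=0x5e  N=0 Z=0
after  1: R0=0xe2 R1=0x56 R2=0x40 R3=0x5e  N=1 Z=0
after  2: R0=0xe2 R1=0x56 R2=0x5e R3=0x5e  N=0 Z=0
after  3: R0=0xbc R1=0x56 R2=0x5e R3=0x5e  N=1 Z=0
after  4: R0=0xbc R1=0x56 R2=0xea R3=0x5e  N=1 Z=0
after  5: R0=0xbc R1=0xa2 R2=0xea R3=0x5e  N=1 Z=0
-- IRQ taken; context saved, return-PC = 6 --

K = 5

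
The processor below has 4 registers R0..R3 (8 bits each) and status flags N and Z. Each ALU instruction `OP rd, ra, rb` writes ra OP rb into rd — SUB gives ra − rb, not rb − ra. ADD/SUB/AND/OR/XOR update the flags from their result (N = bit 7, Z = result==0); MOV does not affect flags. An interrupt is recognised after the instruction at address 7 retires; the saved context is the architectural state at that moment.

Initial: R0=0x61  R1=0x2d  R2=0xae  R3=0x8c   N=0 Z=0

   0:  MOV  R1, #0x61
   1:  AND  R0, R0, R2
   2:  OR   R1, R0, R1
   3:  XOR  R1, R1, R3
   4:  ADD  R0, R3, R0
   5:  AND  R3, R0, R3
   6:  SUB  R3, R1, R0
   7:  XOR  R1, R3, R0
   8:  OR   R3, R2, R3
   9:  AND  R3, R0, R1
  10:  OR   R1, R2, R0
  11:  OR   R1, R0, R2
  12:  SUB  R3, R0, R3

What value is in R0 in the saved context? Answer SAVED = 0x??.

after  0: R0=0x61 R1=0x61 R2=0xae R3=0x8c  N=0 Z=0
after  1: R0=0x20 R1=0x61 R2=0xae R3=0x8c  N=0 Z=0
after  2: R0=0x20 R1=0x61 R2=0xae R3=0x8c  N=0 Z=0
after  3: R0=0x20 R1=0xed R2=0xae R3=0x8c  N=1 Z=0
after  4: R0=0xac R1=0xed R2=0xae R3=0x8c  N=1 Z=0
after  5: R0=0xac R1=0xed R2=0xae R3=0x8c  N=1 Z=0
after  6: R0=0xac R1=0xed R2=0xae R3=0x41  N=0 Z=0
after  7: R0=0xac R1=0xed R2=0xae R3=0x41  N=1 Z=0
-- IRQ taken; context saved, return-PC = 8 --

SAVED = 0xac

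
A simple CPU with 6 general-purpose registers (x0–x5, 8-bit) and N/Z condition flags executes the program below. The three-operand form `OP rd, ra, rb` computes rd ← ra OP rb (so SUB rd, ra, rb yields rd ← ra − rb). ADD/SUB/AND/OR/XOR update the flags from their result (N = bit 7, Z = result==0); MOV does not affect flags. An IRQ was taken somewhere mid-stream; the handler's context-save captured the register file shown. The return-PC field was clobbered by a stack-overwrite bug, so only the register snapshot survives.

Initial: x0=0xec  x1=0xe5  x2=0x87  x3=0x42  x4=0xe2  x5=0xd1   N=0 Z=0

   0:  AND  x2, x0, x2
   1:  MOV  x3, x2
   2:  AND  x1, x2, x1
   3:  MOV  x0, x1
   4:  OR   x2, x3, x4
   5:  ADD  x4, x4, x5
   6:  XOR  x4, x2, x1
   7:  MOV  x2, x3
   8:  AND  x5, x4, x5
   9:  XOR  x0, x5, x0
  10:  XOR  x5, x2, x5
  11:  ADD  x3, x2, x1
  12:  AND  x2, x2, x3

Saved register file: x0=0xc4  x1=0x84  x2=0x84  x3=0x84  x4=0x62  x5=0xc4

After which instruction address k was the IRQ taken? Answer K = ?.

K = 10

after  0: x0=0xec x1=0xe5 x2=0x84 x3=0x42 x4=0xe2 x5=0xd1  N=1 Z=0
after  1: x0=0xec x1=0xe5 x2=0x84 x3=0x84 x4=0xe2 x5=0xd1  N=1 Z=0
after  2: x0=0xec x1=0x84 x2=0x84 x3=0x84 x4=0xe2 x5=0xd1  N=1 Z=0
after  3: x0=0x84 x1=0x84 x2=0x84 x3=0x84 x4=0xe2 x5=0xd1  N=1 Z=0
after  4: x0=0x84 x1=0x84 x2=0xe6 x3=0x84 x4=0xe2 x5=0xd1  N=1 Z=0
after  5: x0=0x84 x1=0x84 x2=0xe6 x3=0x84 x4=0xb3 x5=0xd1  N=1 Z=0
after  6: x0=0x84 x1=0x84 x2=0xe6 x3=0x84 x4=0x62 x5=0xd1  N=0 Z=0
after  7: x0=0x84 x1=0x84 x2=0x84 x3=0x84 x4=0x62 x5=0xd1  N=0 Z=0
after  8: x0=0x84 x1=0x84 x2=0x84 x3=0x84 x4=0x62 x5=0x40  N=0 Z=0
after  9: x0=0xc4 x1=0x84 x2=0x84 x3=0x84 x4=0x62 x5=0x40  N=1 Z=0
after 10: x0=0xc4 x1=0x84 x2=0x84 x3=0x84 x4=0x62 x5=0xc4  N=1 Z=0
-- IRQ taken; context saved, return-PC = 11 --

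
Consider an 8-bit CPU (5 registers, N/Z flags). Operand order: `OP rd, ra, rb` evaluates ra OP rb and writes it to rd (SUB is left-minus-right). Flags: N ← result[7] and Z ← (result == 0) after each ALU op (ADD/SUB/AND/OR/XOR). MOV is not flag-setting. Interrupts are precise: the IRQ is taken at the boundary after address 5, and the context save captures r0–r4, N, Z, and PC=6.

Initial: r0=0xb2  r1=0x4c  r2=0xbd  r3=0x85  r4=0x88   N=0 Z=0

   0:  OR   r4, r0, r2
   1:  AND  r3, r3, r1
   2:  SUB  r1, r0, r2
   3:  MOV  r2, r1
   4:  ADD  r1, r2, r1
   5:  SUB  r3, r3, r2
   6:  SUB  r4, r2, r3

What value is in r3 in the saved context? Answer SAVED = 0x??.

SAVED = 0x0f

after  0: r0=0xb2 r1=0x4c r2=0xbd r3=0x85 r4=0xbf  N=1 Z=0
after  1: r0=0xb2 r1=0x4c r2=0xbd r3=0x04 r4=0xbf  N=0 Z=0
after  2: r0=0xb2 r1=0xf5 r2=0xbd r3=0x04 r4=0xbf  N=1 Z=0
after  3: r0=0xb2 r1=0xf5 r2=0xf5 r3=0x04 r4=0xbf  N=1 Z=0
after  4: r0=0xb2 r1=0xea r2=0xf5 r3=0x04 r4=0xbf  N=1 Z=0
after  5: r0=0xb2 r1=0xea r2=0xf5 r3=0x0f r4=0xbf  N=0 Z=0
-- IRQ taken; context saved, return-PC = 6 --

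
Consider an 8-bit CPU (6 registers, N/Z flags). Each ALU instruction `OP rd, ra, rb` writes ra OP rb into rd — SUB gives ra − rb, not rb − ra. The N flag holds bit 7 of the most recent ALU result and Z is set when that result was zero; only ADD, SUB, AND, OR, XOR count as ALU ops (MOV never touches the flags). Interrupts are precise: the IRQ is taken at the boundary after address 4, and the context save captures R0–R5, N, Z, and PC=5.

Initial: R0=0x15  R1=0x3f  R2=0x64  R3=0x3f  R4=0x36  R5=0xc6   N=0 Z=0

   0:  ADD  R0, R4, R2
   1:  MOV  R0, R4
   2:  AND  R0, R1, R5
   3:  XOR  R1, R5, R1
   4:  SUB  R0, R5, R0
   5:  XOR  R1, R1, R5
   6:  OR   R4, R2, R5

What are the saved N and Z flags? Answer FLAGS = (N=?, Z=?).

FLAGS = (N=1, Z=0)

after  0: R0=0x9a R1=0x3f R2=0x64 R3=0x3f R4=0x36 R5=0xc6  N=1 Z=0
after  1: R0=0x36 R1=0x3f R2=0x64 R3=0x3f R4=0x36 R5=0xc6  N=1 Z=0
after  2: R0=0x06 R1=0x3f R2=0x64 R3=0x3f R4=0x36 R5=0xc6  N=0 Z=0
after  3: R0=0x06 R1=0xf9 R2=0x64 R3=0x3f R4=0x36 R5=0xc6  N=1 Z=0
after  4: R0=0xc0 R1=0xf9 R2=0x64 R3=0x3f R4=0x36 R5=0xc6  N=1 Z=0
-- IRQ taken; context saved, return-PC = 5 --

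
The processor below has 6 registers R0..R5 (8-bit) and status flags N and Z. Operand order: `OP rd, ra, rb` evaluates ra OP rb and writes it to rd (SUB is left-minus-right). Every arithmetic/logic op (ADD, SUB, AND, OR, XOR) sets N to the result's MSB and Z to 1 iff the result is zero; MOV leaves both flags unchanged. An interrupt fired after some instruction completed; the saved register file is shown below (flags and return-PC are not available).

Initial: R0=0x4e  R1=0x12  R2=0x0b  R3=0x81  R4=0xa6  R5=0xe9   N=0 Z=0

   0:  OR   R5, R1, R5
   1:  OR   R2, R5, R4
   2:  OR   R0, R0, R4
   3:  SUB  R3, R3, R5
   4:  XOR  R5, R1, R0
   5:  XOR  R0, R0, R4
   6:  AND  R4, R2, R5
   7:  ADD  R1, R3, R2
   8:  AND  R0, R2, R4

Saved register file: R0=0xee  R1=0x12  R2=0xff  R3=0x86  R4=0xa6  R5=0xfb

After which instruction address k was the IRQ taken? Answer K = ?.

after  0: R0=0x4e R1=0x12 R2=0x0b R3=0x81 R4=0xa6 R5=0xfb  N=1 Z=0
after  1: R0=0x4e R1=0x12 R2=0xff R3=0x81 R4=0xa6 R5=0xfb  N=1 Z=0
after  2: R0=0xee R1=0x12 R2=0xff R3=0x81 R4=0xa6 R5=0xfb  N=1 Z=0
after  3: R0=0xee R1=0x12 R2=0xff R3=0x86 R4=0xa6 R5=0xfb  N=1 Z=0
-- IRQ taken; context saved, return-PC = 4 --

K = 3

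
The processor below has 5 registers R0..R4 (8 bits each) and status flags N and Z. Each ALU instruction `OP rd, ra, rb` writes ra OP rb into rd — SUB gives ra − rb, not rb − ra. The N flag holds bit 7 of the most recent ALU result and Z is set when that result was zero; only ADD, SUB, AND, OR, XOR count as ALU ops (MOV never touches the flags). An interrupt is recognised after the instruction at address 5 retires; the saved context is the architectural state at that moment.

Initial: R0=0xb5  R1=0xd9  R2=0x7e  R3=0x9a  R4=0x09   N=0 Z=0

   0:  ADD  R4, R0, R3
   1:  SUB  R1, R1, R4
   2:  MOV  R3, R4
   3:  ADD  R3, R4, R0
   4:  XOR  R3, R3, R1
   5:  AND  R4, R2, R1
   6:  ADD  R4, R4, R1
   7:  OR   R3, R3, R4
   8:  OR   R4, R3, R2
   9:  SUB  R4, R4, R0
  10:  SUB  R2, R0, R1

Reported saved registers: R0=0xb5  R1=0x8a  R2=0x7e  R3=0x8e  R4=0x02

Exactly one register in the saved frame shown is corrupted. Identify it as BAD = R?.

BAD = R4

after  0: R0=0xb5 R1=0xd9 R2=0x7e R3=0x9a R4=0x4f  N=0 Z=0
after  1: R0=0xb5 R1=0x8a R2=0x7e R3=0x9a R4=0x4f  N=1 Z=0
after  2: R0=0xb5 R1=0x8a R2=0x7e R3=0x4f R4=0x4f  N=1 Z=0
after  3: R0=0xb5 R1=0x8a R2=0x7e R3=0x04 R4=0x4f  N=0 Z=0
after  4: R0=0xb5 R1=0x8a R2=0x7e R3=0x8e R4=0x4f  N=1 Z=0
after  5: R0=0xb5 R1=0x8a R2=0x7e R3=0x8e R4=0x0a  N=0 Z=0
-- IRQ taken; context saved, return-PC = 6 --
mismatch: R4: reported 0x02 vs actual 0x0a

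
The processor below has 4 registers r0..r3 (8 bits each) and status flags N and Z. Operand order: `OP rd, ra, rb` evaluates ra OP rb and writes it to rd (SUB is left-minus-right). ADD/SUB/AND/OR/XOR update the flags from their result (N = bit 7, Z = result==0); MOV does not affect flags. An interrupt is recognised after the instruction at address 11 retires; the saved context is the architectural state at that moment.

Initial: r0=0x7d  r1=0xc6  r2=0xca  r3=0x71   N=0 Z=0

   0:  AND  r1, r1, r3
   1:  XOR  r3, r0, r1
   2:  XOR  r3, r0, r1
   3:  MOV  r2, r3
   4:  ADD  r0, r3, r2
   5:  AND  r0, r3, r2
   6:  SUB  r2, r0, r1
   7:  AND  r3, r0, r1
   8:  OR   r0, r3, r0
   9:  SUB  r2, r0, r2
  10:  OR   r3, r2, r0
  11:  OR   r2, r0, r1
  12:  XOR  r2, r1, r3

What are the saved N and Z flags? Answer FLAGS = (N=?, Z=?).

FLAGS = (N=0, Z=0)

after  0: r0=0x7d r1=0x40 r2=0xca r3=0x71  N=0 Z=0
after  1: r0=0x7d r1=0x40 r2=0xca r3=0x3d  N=0 Z=0
after  2: r0=0x7d r1=0x40 r2=0xca r3=0x3d  N=0 Z=0
after  3: r0=0x7d r1=0x40 r2=0x3d r3=0x3d  N=0 Z=0
after  4: r0=0x7a r1=0x40 r2=0x3d r3=0x3d  N=0 Z=0
after  5: r0=0x3d r1=0x40 r2=0x3d r3=0x3d  N=0 Z=0
after  6: r0=0x3d r1=0x40 r2=0xfd r3=0x3d  N=1 Z=0
after  7: r0=0x3d r1=0x40 r2=0xfd r3=0x00  N=0 Z=1
after  8: r0=0x3d r1=0x40 r2=0xfd r3=0x00  N=0 Z=0
after  9: r0=0x3d r1=0x40 r2=0x40 r3=0x00  N=0 Z=0
after 10: r0=0x3d r1=0x40 r2=0x40 r3=0x7d  N=0 Z=0
after 11: r0=0x3d r1=0x40 r2=0x7d r3=0x7d  N=0 Z=0
-- IRQ taken; context saved, return-PC = 12 --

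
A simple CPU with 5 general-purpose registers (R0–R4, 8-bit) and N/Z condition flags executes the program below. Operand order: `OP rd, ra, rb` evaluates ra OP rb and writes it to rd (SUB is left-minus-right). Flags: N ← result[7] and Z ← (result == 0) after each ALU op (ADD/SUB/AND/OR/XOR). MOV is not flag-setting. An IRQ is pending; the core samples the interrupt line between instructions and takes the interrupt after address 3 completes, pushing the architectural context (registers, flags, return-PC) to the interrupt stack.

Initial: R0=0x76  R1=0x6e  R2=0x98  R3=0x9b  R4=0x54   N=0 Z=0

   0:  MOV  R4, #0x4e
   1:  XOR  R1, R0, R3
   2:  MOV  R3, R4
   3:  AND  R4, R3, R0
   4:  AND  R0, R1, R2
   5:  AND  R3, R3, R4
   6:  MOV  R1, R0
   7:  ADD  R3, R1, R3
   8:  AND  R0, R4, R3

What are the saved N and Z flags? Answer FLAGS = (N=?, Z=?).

FLAGS = (N=0, Z=0)

after  0: R0=0x76 R1=0x6e R2=0x98 R3=0x9b R4=0x4e  N=0 Z=0
after  1: R0=0x76 R1=0xed R2=0x98 R3=0x9b R4=0x4e  N=1 Z=0
after  2: R0=0x76 R1=0xed R2=0x98 R3=0x4e R4=0x4e  N=1 Z=0
after  3: R0=0x76 R1=0xed R2=0x98 R3=0x4e R4=0x46  N=0 Z=0
-- IRQ taken; context saved, return-PC = 4 --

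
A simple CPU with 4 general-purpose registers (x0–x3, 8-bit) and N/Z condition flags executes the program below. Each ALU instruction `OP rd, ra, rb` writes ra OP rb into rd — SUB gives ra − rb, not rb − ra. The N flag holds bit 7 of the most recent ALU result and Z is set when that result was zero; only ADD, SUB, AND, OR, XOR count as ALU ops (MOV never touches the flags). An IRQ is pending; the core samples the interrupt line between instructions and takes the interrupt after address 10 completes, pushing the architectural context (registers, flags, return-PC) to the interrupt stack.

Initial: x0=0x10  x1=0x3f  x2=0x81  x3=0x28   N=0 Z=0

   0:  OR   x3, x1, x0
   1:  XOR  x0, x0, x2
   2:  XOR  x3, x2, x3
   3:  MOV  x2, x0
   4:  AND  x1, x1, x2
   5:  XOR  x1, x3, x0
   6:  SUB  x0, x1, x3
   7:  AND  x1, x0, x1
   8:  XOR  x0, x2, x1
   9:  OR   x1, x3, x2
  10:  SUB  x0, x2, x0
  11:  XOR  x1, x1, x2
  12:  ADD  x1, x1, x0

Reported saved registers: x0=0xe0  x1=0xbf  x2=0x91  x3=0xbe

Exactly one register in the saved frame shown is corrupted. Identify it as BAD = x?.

BAD = x0

after  0: x0=0x10 x1=0x3f x2=0x81 x3=0x3f  N=0 Z=0
after  1: x0=0x91 x1=0x3f x2=0x81 x3=0x3f  N=1 Z=0
after  2: x0=0x91 x1=0x3f x2=0x81 x3=0xbe  N=1 Z=0
after  3: x0=0x91 x1=0x3f x2=0x91 x3=0xbe  N=1 Z=0
after  4: x0=0x91 x1=0x11 x2=0x91 x3=0xbe  N=0 Z=0
after  5: x0=0x91 x1=0x2f x2=0x91 x3=0xbe  N=0 Z=0
after  6: x0=0x71 x1=0x2f x2=0x91 x3=0xbe  N=0 Z=0
after  7: x0=0x71 x1=0x21 x2=0x91 x3=0xbe  N=0 Z=0
after  8: x0=0xb0 x1=0x21 x2=0x91 x3=0xbe  N=1 Z=0
after  9: x0=0xb0 x1=0xbf x2=0x91 x3=0xbe  N=1 Z=0
after 10: x0=0xe1 x1=0xbf x2=0x91 x3=0xbe  N=1 Z=0
-- IRQ taken; context saved, return-PC = 11 --
mismatch: x0: reported 0xe0 vs actual 0xe1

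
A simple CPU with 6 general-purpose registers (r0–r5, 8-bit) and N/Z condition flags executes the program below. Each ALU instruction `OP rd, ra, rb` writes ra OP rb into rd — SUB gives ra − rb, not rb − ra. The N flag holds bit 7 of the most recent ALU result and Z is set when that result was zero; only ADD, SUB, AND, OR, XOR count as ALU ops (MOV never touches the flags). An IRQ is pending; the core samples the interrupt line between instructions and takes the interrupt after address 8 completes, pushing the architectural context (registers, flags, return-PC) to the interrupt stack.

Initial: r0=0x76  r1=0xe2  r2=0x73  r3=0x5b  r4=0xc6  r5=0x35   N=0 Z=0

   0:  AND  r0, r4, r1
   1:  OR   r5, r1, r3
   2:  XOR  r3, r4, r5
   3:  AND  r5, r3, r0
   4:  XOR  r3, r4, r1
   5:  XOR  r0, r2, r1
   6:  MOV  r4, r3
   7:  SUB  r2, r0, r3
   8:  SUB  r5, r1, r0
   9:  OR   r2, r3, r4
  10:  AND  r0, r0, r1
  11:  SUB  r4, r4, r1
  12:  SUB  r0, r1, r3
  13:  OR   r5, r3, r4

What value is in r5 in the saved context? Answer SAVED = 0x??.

SAVED = 0x51

after  0: r0=0xc2 r1=0xe2 r2=0x73 r3=0x5b r4=0xc6 r5=0x35  N=1 Z=0
after  1: r0=0xc2 r1=0xe2 r2=0x73 r3=0x5b r4=0xc6 r5=0xfb  N=1 Z=0
after  2: r0=0xc2 r1=0xe2 r2=0x73 r3=0x3d r4=0xc6 r5=0xfb  N=0 Z=0
after  3: r0=0xc2 r1=0xe2 r2=0x73 r3=0x3d r4=0xc6 r5=0x00  N=0 Z=1
after  4: r0=0xc2 r1=0xe2 r2=0x73 r3=0x24 r4=0xc6 r5=0x00  N=0 Z=0
after  5: r0=0x91 r1=0xe2 r2=0x73 r3=0x24 r4=0xc6 r5=0x00  N=1 Z=0
after  6: r0=0x91 r1=0xe2 r2=0x73 r3=0x24 r4=0x24 r5=0x00  N=1 Z=0
after  7: r0=0x91 r1=0xe2 r2=0x6d r3=0x24 r4=0x24 r5=0x00  N=0 Z=0
after  8: r0=0x91 r1=0xe2 r2=0x6d r3=0x24 r4=0x24 r5=0x51  N=0 Z=0
-- IRQ taken; context saved, return-PC = 9 --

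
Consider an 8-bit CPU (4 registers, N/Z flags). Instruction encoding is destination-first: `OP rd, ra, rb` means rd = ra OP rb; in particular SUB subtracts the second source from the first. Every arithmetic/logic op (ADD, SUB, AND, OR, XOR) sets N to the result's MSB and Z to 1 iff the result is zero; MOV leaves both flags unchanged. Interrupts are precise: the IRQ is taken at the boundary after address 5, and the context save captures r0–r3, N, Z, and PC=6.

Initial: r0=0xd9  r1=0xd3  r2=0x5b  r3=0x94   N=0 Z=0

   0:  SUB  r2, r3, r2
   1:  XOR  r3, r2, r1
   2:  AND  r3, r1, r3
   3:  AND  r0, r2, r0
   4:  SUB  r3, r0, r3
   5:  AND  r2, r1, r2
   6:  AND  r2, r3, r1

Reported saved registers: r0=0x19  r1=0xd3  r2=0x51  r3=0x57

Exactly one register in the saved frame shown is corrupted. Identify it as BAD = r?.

BAD = r2

after  0: r0=0xd9 r1=0xd3 r2=0x39 r3=0x94  N=0 Z=0
after  1: r0=0xd9 r1=0xd3 r2=0x39 r3=0xea  N=1 Z=0
after  2: r0=0xd9 r1=0xd3 r2=0x39 r3=0xc2  N=1 Z=0
after  3: r0=0x19 r1=0xd3 r2=0x39 r3=0xc2  N=0 Z=0
after  4: r0=0x19 r1=0xd3 r2=0x39 r3=0x57  N=0 Z=0
after  5: r0=0x19 r1=0xd3 r2=0x11 r3=0x57  N=0 Z=0
-- IRQ taken; context saved, return-PC = 6 --
mismatch: r2: reported 0x51 vs actual 0x11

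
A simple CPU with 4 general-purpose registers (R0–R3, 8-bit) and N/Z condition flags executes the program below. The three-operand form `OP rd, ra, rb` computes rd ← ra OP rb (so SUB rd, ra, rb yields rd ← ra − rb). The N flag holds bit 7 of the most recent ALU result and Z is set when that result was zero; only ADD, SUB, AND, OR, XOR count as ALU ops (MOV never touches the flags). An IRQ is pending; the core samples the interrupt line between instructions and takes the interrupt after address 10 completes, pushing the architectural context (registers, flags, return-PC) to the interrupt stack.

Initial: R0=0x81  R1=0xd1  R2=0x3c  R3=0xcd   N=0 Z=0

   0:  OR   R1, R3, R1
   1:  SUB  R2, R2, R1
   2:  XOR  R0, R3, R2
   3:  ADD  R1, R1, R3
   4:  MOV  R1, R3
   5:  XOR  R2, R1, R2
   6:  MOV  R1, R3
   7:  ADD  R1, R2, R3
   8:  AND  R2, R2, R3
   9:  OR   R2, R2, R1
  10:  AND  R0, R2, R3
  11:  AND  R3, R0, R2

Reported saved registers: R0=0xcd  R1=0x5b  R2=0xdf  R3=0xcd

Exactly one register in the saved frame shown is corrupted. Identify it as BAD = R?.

BAD = R1

after  0: R0=0x81 R1=0xdd R2=0x3c R3=0xcd  N=1 Z=0
after  1: R0=0x81 R1=0xdd R2=0x5f R3=0xcd  N=0 Z=0
after  2: R0=0x92 R1=0xdd R2=0x5f R3=0xcd  N=1 Z=0
after  3: R0=0x92 R1=0xaa R2=0x5f R3=0xcd  N=1 Z=0
after  4: R0=0x92 R1=0xcd R2=0x5f R3=0xcd  N=1 Z=0
after  5: R0=0x92 R1=0xcd R2=0x92 R3=0xcd  N=1 Z=0
after  6: R0=0x92 R1=0xcd R2=0x92 R3=0xcd  N=1 Z=0
after  7: R0=0x92 R1=0x5f R2=0x92 R3=0xcd  N=0 Z=0
after  8: R0=0x92 R1=0x5f R2=0x80 R3=0xcd  N=1 Z=0
after  9: R0=0x92 R1=0x5f R2=0xdf R3=0xcd  N=1 Z=0
after 10: R0=0xcd R1=0x5f R2=0xdf R3=0xcd  N=1 Z=0
-- IRQ taken; context saved, return-PC = 11 --
mismatch: R1: reported 0x5b vs actual 0x5f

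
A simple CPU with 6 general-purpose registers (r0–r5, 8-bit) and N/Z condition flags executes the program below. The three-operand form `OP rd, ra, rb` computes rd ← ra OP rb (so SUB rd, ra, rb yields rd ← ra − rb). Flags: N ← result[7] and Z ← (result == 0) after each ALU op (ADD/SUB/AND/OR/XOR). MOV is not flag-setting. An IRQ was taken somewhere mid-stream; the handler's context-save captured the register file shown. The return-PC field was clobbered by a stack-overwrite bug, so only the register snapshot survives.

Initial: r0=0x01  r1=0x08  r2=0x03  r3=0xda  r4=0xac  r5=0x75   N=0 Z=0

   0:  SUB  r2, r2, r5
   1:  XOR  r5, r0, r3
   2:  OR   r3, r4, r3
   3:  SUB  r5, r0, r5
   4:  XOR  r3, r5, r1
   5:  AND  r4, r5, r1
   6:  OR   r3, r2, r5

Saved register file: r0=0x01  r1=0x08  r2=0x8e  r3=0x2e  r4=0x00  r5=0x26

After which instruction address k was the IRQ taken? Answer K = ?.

K = 5

after  0: r0=0x01 r1=0x08 r2=0x8e r3=0xda r4=0xac r5=0x75  N=1 Z=0
after  1: r0=0x01 r1=0x08 r2=0x8e r3=0xda r4=0xac r5=0xdb  N=1 Z=0
after  2: r0=0x01 r1=0x08 r2=0x8e r3=0xfe r4=0xac r5=0xdb  N=1 Z=0
after  3: r0=0x01 r1=0x08 r2=0x8e r3=0xfe r4=0xac r5=0x26  N=0 Z=0
after  4: r0=0x01 r1=0x08 r2=0x8e r3=0x2e r4=0xac r5=0x26  N=0 Z=0
after  5: r0=0x01 r1=0x08 r2=0x8e r3=0x2e r4=0x00 r5=0x26  N=0 Z=1
-- IRQ taken; context saved, return-PC = 6 --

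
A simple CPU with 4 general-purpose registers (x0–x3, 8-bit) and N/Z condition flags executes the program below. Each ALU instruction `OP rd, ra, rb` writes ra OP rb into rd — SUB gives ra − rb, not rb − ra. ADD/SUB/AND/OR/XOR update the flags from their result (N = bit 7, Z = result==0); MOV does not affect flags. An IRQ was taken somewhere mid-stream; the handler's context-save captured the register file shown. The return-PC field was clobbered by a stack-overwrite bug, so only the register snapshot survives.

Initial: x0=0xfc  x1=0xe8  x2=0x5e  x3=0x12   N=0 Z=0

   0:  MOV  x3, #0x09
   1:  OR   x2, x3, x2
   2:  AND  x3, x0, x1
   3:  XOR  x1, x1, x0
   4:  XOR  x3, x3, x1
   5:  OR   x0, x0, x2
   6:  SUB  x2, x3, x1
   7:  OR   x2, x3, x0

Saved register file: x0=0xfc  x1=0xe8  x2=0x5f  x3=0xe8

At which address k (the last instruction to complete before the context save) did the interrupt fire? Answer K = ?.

after  0: x0=0xfc x1=0xe8 x2=0x5e x3=0x09  N=0 Z=0
after  1: x0=0xfc x1=0xe8 x2=0x5f x3=0x09  N=0 Z=0
after  2: x0=0xfc x1=0xe8 x2=0x5f x3=0xe8  N=1 Z=0
-- IRQ taken; context saved, return-PC = 3 --

K = 2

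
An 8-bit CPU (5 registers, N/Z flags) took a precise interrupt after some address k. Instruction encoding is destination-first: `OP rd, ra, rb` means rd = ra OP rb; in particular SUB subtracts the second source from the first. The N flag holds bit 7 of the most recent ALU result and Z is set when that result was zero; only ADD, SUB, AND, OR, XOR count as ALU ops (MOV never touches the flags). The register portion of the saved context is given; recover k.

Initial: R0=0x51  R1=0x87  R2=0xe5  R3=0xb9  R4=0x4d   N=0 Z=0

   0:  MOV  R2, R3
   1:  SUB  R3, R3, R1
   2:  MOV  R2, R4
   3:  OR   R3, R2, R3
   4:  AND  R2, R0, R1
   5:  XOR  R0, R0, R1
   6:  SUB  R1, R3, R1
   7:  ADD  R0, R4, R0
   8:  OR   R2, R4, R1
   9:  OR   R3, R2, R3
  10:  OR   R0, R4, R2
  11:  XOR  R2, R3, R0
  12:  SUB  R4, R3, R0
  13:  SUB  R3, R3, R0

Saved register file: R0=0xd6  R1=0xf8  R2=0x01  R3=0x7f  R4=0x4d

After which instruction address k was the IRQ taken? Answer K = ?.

K = 6

after  0: R0=0x51 R1=0x87 R2=0xb9 R3=0xb9 R4=0x4d  N=0 Z=0
after  1: R0=0x51 R1=0x87 R2=0xb9 R3=0x32 R4=0x4d  N=0 Z=0
after  2: R0=0x51 R1=0x87 R2=0x4d R3=0x32 R4=0x4d  N=0 Z=0
after  3: R0=0x51 R1=0x87 R2=0x4d R3=0x7f R4=0x4d  N=0 Z=0
after  4: R0=0x51 R1=0x87 R2=0x01 R3=0x7f R4=0x4d  N=0 Z=0
after  5: R0=0xd6 R1=0x87 R2=0x01 R3=0x7f R4=0x4d  N=1 Z=0
after  6: R0=0xd6 R1=0xf8 R2=0x01 R3=0x7f R4=0x4d  N=1 Z=0
-- IRQ taken; context saved, return-PC = 7 --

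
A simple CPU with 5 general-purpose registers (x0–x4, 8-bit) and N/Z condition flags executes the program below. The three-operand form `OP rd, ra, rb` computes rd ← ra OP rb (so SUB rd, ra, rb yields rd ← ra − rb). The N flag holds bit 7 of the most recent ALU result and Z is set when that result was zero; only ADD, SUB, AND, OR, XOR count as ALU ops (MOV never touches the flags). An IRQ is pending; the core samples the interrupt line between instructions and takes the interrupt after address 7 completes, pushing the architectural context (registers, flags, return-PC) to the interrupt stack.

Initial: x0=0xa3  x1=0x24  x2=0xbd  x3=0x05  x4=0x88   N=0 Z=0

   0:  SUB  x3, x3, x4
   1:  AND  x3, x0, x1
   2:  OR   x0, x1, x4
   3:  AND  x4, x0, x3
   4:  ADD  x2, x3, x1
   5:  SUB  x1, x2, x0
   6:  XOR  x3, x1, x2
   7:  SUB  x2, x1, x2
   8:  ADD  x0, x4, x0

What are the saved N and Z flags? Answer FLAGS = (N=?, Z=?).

after  0: x0=0xa3 x1=0x24 x2=0xbd x3=0x7d x4=0x88  N=0 Z=0
after  1: x0=0xa3 x1=0x24 x2=0xbd x3=0x20 x4=0x88  N=0 Z=0
after  2: x0=0xac x1=0x24 x2=0xbd x3=0x20 x4=0x88  N=1 Z=0
after  3: x0=0xac x1=0x24 x2=0xbd x3=0x20 x4=0x20  N=0 Z=0
after  4: x0=0xac x1=0x24 x2=0x44 x3=0x20 x4=0x20  N=0 Z=0
after  5: x0=0xac x1=0x98 x2=0x44 x3=0x20 x4=0x20  N=1 Z=0
after  6: x0=0xac x1=0x98 x2=0x44 x3=0xdc x4=0x20  N=1 Z=0
after  7: x0=0xac x1=0x98 x2=0x54 x3=0xdc x4=0x20  N=0 Z=0
-- IRQ taken; context saved, return-PC = 8 --

FLAGS = (N=0, Z=0)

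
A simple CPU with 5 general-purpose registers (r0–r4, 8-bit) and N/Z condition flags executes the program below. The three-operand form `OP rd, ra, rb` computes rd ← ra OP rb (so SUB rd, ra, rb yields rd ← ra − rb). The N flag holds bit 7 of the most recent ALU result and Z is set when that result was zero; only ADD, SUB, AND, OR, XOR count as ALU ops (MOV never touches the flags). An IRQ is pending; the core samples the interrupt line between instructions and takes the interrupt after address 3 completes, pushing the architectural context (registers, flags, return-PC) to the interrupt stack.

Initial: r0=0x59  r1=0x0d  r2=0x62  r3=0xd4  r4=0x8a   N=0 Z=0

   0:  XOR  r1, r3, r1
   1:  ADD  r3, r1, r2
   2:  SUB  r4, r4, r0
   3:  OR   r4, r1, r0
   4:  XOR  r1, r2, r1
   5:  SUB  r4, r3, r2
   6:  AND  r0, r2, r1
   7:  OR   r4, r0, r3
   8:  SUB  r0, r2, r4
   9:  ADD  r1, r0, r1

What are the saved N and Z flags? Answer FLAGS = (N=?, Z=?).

after  0: r0=0x59 r1=0xd9 r2=0x62 r3=0xd4 r4=0x8a  N=1 Z=0
after  1: r0=0x59 r1=0xd9 r2=0x62 r3=0x3b r4=0x8a  N=0 Z=0
after  2: r0=0x59 r1=0xd9 r2=0x62 r3=0x3b r4=0x31  N=0 Z=0
after  3: r0=0x59 r1=0xd9 r2=0x62 r3=0x3b r4=0xd9  N=1 Z=0
-- IRQ taken; context saved, return-PC = 4 --

FLAGS = (N=1, Z=0)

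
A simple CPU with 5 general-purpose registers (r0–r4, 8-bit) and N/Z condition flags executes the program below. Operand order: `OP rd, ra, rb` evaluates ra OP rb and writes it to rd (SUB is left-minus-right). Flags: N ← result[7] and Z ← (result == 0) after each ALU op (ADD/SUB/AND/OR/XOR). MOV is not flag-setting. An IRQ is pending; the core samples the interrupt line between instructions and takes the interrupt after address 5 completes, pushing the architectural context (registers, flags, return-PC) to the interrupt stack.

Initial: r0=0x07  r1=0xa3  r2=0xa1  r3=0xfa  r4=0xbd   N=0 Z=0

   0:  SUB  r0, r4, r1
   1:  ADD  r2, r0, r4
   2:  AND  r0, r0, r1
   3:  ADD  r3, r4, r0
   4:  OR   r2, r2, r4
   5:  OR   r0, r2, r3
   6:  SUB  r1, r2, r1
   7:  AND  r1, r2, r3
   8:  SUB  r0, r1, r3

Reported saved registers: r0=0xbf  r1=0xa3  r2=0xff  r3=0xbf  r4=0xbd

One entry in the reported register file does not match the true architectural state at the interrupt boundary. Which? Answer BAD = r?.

BAD = r0

after  0: r0=0x1a r1=0xa3 r2=0xa1 r3=0xfa r4=0xbd  N=0 Z=0
after  1: r0=0x1a r1=0xa3 r2=0xd7 r3=0xfa r4=0xbd  N=1 Z=0
after  2: r0=0x02 r1=0xa3 r2=0xd7 r3=0xfa r4=0xbd  N=0 Z=0
after  3: r0=0x02 r1=0xa3 r2=0xd7 r3=0xbf r4=0xbd  N=1 Z=0
after  4: r0=0x02 r1=0xa3 r2=0xff r3=0xbf r4=0xbd  N=1 Z=0
after  5: r0=0xff r1=0xa3 r2=0xff r3=0xbf r4=0xbd  N=1 Z=0
-- IRQ taken; context saved, return-PC = 6 --
mismatch: r0: reported 0xbf vs actual 0xff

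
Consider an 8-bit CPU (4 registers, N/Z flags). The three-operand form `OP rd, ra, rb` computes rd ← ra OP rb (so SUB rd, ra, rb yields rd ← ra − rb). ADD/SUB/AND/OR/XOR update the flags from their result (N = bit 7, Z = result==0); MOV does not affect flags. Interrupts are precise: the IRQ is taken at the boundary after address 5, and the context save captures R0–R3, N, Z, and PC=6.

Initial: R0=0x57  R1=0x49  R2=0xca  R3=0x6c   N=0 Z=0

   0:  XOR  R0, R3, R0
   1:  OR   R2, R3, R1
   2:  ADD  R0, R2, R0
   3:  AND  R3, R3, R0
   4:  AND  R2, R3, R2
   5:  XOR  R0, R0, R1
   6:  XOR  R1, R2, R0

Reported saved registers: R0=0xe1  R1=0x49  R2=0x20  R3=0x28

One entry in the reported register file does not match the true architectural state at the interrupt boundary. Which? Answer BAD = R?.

after  0: R0=0x3b R1=0x49 R2=0xca R3=0x6c  N=0 Z=0
after  1: R0=0x3b R1=0x49 R2=0x6d R3=0x6c  N=0 Z=0
after  2: R0=0xa8 R1=0x49 R2=0x6d R3=0x6c  N=1 Z=0
after  3: R0=0xa8 R1=0x49 R2=0x6d R3=0x28  N=0 Z=0
after  4: R0=0xa8 R1=0x49 R2=0x28 R3=0x28  N=0 Z=0
after  5: R0=0xe1 R1=0x49 R2=0x28 R3=0x28  N=1 Z=0
-- IRQ taken; context saved, return-PC = 6 --
mismatch: R2: reported 0x20 vs actual 0x28

BAD = R2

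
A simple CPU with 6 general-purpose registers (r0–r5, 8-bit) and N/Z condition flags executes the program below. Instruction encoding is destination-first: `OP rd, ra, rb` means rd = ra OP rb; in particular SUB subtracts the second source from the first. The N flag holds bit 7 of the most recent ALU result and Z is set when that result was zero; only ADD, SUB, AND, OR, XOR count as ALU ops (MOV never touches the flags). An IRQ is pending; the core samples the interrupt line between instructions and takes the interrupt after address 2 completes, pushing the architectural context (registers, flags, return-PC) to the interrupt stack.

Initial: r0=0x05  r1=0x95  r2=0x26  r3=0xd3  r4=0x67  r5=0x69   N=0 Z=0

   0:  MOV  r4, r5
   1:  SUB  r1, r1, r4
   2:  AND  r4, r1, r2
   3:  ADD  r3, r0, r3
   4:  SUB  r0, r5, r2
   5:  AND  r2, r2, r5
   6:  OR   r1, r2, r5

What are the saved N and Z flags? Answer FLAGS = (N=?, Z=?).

after  0: r0=0x05 r1=0x95 r2=0x26 r3=0xd3 r4=0x69 r5=0x69  N=0 Z=0
after  1: r0=0x05 r1=0x2c r2=0x26 r3=0xd3 r4=0x69 r5=0x69  N=0 Z=0
after  2: r0=0x05 r1=0x2c r2=0x26 r3=0xd3 r4=0x24 r5=0x69  N=0 Z=0
-- IRQ taken; context saved, return-PC = 3 --

FLAGS = (N=0, Z=0)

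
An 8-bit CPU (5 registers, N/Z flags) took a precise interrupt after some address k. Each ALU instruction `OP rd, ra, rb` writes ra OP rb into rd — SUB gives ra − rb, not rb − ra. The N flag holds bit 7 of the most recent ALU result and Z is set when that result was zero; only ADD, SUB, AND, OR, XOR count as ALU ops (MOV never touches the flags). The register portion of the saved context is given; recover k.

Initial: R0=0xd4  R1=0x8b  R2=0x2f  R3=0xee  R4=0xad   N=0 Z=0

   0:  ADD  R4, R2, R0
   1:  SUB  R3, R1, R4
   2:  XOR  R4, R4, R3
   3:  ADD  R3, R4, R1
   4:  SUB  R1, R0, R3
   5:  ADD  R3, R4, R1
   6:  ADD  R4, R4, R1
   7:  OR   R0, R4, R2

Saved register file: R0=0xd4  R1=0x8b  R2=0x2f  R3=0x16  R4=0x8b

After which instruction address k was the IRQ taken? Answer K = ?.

K = 3

after  0: R0=0xd4 R1=0x8b R2=0x2f R3=0xee R4=0x03  N=0 Z=0
after  1: R0=0xd4 R1=0x8b R2=0x2f R3=0x88 R4=0x03  N=1 Z=0
after  2: R0=0xd4 R1=0x8b R2=0x2f R3=0x88 R4=0x8b  N=1 Z=0
after  3: R0=0xd4 R1=0x8b R2=0x2f R3=0x16 R4=0x8b  N=0 Z=0
-- IRQ taken; context saved, return-PC = 4 --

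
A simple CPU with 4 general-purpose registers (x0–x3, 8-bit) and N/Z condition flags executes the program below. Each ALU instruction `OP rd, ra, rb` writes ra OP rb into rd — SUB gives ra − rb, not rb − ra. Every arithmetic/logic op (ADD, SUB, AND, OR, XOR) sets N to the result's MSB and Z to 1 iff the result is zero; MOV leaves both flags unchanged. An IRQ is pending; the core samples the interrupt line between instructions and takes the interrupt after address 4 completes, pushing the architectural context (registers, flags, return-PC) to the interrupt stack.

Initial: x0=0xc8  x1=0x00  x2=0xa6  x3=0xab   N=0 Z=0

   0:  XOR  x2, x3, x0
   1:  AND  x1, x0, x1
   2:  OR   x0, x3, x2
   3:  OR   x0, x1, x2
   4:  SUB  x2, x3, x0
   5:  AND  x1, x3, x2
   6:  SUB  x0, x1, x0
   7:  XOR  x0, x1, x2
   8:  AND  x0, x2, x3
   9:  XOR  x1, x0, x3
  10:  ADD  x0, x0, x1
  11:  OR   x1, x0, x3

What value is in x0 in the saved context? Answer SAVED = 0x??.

after  0: x0=0xc8 x1=0x00 x2=0x63 x3=0xab  N=0 Z=0
after  1: x0=0xc8 x1=0x00 x2=0x63 x3=0xab  N=0 Z=1
after  2: x0=0xeb x1=0x00 x2=0x63 x3=0xab  N=1 Z=0
after  3: x0=0x63 x1=0x00 x2=0x63 x3=0xab  N=0 Z=0
after  4: x0=0x63 x1=0x00 x2=0x48 x3=0xab  N=0 Z=0
-- IRQ taken; context saved, return-PC = 5 --

SAVED = 0x63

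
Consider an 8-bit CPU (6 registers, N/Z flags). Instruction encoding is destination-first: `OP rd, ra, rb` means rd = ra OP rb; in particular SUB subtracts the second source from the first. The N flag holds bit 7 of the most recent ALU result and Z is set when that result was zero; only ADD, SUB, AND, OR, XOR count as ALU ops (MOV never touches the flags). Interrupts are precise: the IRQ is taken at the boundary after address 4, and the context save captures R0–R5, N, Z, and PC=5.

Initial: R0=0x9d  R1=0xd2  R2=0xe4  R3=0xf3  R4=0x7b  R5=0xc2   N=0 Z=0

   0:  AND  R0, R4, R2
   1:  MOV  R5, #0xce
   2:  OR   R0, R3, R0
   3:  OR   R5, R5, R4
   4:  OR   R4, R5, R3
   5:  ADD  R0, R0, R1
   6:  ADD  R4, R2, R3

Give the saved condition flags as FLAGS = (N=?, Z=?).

after  0: R0=0x60 R1=0xd2 R2=0xe4 R3=0xf3 R4=0x7b R5=0xc2  N=0 Z=0
after  1: R0=0x60 R1=0xd2 R2=0xe4 R3=0xf3 R4=0x7b R5=0xce  N=0 Z=0
after  2: R0=0xf3 R1=0xd2 R2=0xe4 R3=0xf3 R4=0x7b R5=0xce  N=1 Z=0
after  3: R0=0xf3 R1=0xd2 R2=0xe4 R3=0xf3 R4=0x7b R5=0xff  N=1 Z=0
after  4: R0=0xf3 R1=0xd2 R2=0xe4 R3=0xf3 R4=0xff R5=0xff  N=1 Z=0
-- IRQ taken; context saved, return-PC = 5 --

FLAGS = (N=1, Z=0)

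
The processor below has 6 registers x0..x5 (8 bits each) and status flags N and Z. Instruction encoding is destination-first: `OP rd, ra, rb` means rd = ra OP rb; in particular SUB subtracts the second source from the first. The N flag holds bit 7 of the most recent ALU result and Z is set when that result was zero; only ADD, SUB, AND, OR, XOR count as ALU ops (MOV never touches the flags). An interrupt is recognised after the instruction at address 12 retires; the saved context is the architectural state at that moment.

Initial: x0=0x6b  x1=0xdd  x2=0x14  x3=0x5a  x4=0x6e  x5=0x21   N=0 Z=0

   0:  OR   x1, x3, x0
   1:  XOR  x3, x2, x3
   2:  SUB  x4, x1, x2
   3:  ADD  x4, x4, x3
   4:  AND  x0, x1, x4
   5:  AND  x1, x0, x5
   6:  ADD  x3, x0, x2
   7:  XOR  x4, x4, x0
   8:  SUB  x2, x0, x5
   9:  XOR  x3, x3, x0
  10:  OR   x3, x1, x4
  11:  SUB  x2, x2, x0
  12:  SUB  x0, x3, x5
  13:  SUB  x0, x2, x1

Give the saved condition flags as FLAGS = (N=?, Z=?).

after  0: x0=0x6b x1=0x7b x2=0x14 x3=0x5a x4=0x6e x5=0x21  N=0 Z=0
after  1: x0=0x6b x1=0x7b x2=0x14 x3=0x4e x4=0x6e x5=0x21  N=0 Z=0
after  2: x0=0x6b x1=0x7b x2=0x14 x3=0x4e x4=0x67 x5=0x21  N=0 Z=0
after  3: x0=0x6b x1=0x7b x2=0x14 x3=0x4e x4=0xb5 x5=0x21  N=1 Z=0
after  4: x0=0x31 x1=0x7b x2=0x14 x3=0x4e x4=0xb5 x5=0x21  N=0 Z=0
after  5: x0=0x31 x1=0x21 x2=0x14 x3=0x4e x4=0xb5 x5=0x21  N=0 Z=0
after  6: x0=0x31 x1=0x21 x2=0x14 x3=0x45 x4=0xb5 x5=0x21  N=0 Z=0
after  7: x0=0x31 x1=0x21 x2=0x14 x3=0x45 x4=0x84 x5=0x21  N=1 Z=0
after  8: x0=0x31 x1=0x21 x2=0x10 x3=0x45 x4=0x84 x5=0x21  N=0 Z=0
after  9: x0=0x31 x1=0x21 x2=0x10 x3=0x74 x4=0x84 x5=0x21  N=0 Z=0
after 10: x0=0x31 x1=0x21 x2=0x10 x3=0xa5 x4=0x84 x5=0x21  N=1 Z=0
after 11: x0=0x31 x1=0x21 x2=0xdf x3=0xa5 x4=0x84 x5=0x21  N=1 Z=0
after 12: x0=0x84 x1=0x21 x2=0xdf x3=0xa5 x4=0x84 x5=0x21  N=1 Z=0
-- IRQ taken; context saved, return-PC = 13 --

FLAGS = (N=1, Z=0)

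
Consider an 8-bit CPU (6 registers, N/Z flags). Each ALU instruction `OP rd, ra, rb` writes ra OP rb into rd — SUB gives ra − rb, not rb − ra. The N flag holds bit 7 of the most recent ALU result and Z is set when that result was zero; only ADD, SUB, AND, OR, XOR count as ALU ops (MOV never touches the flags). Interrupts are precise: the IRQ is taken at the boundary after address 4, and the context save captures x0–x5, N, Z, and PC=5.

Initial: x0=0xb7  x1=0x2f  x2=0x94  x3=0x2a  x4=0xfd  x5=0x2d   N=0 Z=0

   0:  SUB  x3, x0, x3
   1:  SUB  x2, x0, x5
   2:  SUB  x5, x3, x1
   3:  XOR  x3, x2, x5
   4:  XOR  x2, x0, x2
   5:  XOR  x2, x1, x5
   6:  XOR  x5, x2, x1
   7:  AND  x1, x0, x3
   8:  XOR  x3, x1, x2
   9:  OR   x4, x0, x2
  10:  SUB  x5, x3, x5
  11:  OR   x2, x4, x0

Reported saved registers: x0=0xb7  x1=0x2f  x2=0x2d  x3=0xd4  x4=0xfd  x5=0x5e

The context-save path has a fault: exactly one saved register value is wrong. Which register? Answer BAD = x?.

BAD = x2

after  0: x0=0xb7 x1=0x2f x2=0x94 x3=0x8d x4=0xfd x5=0x2d  N=1 Z=0
after  1: x0=0xb7 x1=0x2f x2=0x8a x3=0x8d x4=0xfd x5=0x2d  N=1 Z=0
after  2: x0=0xb7 x1=0x2f x2=0x8a x3=0x8d x4=0xfd x5=0x5e  N=0 Z=0
after  3: x0=0xb7 x1=0x2f x2=0x8a x3=0xd4 x4=0xfd x5=0x5e  N=1 Z=0
after  4: x0=0xb7 x1=0x2f x2=0x3d x3=0xd4 x4=0xfd x5=0x5e  N=0 Z=0
-- IRQ taken; context saved, return-PC = 5 --
mismatch: x2: reported 0x2d vs actual 0x3d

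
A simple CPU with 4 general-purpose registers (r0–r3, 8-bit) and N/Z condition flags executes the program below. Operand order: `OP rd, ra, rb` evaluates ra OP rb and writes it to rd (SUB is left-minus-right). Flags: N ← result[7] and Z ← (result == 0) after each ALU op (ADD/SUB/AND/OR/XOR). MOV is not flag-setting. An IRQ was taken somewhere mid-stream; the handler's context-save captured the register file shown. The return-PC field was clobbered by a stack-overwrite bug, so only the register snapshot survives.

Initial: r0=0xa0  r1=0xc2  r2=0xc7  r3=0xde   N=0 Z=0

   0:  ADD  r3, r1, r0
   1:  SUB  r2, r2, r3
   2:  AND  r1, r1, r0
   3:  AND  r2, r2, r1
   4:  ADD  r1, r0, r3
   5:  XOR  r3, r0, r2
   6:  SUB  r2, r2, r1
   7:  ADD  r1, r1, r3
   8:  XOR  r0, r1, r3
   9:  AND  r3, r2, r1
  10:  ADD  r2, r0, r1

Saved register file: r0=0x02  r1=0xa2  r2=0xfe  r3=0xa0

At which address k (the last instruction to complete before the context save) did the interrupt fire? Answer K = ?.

after  0: r0=0xa0 r1=0xc2 r2=0xc7 r3=0x62  N=0 Z=0
after  1: r0=0xa0 r1=0xc2 r2=0x65 r3=0x62  N=0 Z=0
after  2: r0=0xa0 r1=0x80 r2=0x65 r3=0x62  N=1 Z=0
after  3: r0=0xa0 r1=0x80 r2=0x00 r3=0x62  N=0 Z=1
after  4: r0=0xa0 r1=0x02 r2=0x00 r3=0x62  N=0 Z=0
after  5: r0=0xa0 r1=0x02 r2=0x00 r3=0xa0  N=1 Z=0
after  6: r0=0xa0 r1=0x02 r2=0xfe r3=0xa0  N=1 Z=0
after  7: r0=0xa0 r1=0xa2 r2=0xfe r3=0xa0  N=1 Z=0
after  8: r0=0x02 r1=0xa2 r2=0xfe r3=0xa0  N=0 Z=0
-- IRQ taken; context saved, return-PC = 9 --

K = 8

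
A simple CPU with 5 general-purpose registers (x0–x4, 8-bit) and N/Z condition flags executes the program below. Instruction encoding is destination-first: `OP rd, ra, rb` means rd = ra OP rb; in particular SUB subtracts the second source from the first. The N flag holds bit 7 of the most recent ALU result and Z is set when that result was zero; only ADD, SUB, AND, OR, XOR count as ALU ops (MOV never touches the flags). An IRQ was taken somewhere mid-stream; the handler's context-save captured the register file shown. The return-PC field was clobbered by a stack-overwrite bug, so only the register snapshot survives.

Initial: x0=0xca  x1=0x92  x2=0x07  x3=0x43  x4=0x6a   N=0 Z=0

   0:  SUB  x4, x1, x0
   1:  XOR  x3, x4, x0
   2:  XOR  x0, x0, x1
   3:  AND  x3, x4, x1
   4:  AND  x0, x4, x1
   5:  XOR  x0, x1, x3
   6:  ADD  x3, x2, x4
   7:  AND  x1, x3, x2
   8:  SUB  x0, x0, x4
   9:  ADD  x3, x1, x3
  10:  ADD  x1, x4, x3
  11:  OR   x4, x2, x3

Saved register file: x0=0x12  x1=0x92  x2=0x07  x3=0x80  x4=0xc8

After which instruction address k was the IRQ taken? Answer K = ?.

after  0: x0=0xca x1=0x92 x2=0x07 x3=0x43 x4=0xc8  N=1 Z=0
after  1: x0=0xca x1=0x92 x2=0x07 x3=0x02 x4=0xc8  N=0 Z=0
after  2: x0=0x58 x1=0x92 x2=0x07 x3=0x02 x4=0xc8  N=0 Z=0
after  3: x0=0x58 x1=0x92 x2=0x07 x3=0x80 x4=0xc8  N=1 Z=0
after  4: x0=0x80 x1=0x92 x2=0x07 x3=0x80 x4=0xc8  N=1 Z=0
after  5: x0=0x12 x1=0x92 x2=0x07 x3=0x80 x4=0xc8  N=0 Z=0
-- IRQ taken; context saved, return-PC = 6 --

K = 5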